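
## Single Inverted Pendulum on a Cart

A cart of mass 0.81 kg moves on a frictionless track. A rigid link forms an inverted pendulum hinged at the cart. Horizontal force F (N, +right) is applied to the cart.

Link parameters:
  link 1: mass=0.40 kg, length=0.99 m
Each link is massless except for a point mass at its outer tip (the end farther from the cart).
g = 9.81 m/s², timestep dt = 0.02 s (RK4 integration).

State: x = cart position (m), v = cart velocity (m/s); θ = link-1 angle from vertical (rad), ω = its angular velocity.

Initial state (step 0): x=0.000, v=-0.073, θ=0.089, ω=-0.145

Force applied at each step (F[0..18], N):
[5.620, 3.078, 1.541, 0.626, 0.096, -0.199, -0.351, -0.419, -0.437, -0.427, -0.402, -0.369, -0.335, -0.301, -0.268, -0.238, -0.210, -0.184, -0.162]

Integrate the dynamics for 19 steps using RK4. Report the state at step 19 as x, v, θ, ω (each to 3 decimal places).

Answer: x=0.032, v=0.012, θ=0.014, ω=-0.068

Derivation:
apply F[0]=+5.620 → step 1: x=-0.000, v=0.057, θ=0.085, ω=-0.258
apply F[1]=+3.078 → step 2: x=0.002, v=0.125, θ=0.079, ω=-0.311
apply F[2]=+1.541 → step 3: x=0.004, v=0.156, θ=0.073, ω=-0.326
apply F[3]=+0.626 → step 4: x=0.008, v=0.164, θ=0.066, ω=-0.321
apply F[4]=+0.096 → step 5: x=0.011, v=0.161, θ=0.060, ω=-0.305
apply F[5]=-0.199 → step 6: x=0.014, v=0.150, θ=0.054, ω=-0.283
apply F[6]=-0.351 → step 7: x=0.017, v=0.137, θ=0.049, ω=-0.259
apply F[7]=-0.419 → step 8: x=0.019, v=0.122, θ=0.044, ω=-0.235
apply F[8]=-0.437 → step 9: x=0.022, v=0.107, θ=0.039, ω=-0.212
apply F[9]=-0.427 → step 10: x=0.024, v=0.093, θ=0.035, ω=-0.191
apply F[10]=-0.402 → step 11: x=0.025, v=0.080, θ=0.032, ω=-0.171
apply F[11]=-0.369 → step 12: x=0.027, v=0.068, θ=0.029, ω=-0.152
apply F[12]=-0.335 → step 13: x=0.028, v=0.057, θ=0.026, ω=-0.136
apply F[13]=-0.301 → step 14: x=0.029, v=0.047, θ=0.023, ω=-0.121
apply F[14]=-0.268 → step 15: x=0.030, v=0.038, θ=0.021, ω=-0.108
apply F[15]=-0.238 → step 16: x=0.031, v=0.031, θ=0.019, ω=-0.096
apply F[16]=-0.210 → step 17: x=0.031, v=0.024, θ=0.017, ω=-0.086
apply F[17]=-0.184 → step 18: x=0.032, v=0.018, θ=0.015, ω=-0.077
apply F[18]=-0.162 → step 19: x=0.032, v=0.012, θ=0.014, ω=-0.068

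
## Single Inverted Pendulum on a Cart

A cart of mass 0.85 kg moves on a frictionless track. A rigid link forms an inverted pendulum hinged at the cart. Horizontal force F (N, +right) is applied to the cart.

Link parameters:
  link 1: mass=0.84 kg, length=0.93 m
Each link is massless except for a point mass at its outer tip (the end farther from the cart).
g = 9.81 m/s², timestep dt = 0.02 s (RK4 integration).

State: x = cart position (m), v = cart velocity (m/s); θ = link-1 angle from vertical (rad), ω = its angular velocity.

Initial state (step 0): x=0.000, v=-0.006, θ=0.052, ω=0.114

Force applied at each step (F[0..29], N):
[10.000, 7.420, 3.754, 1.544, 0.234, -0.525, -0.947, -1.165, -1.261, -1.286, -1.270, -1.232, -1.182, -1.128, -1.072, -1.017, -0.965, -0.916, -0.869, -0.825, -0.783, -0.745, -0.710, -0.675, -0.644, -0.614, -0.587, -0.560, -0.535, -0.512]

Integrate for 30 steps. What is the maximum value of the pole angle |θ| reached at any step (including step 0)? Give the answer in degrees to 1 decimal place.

Answer: 3.0°

Derivation:
apply F[0]=+10.000 → step 1: x=0.002, v=0.219, θ=0.052, ω=-0.116
apply F[1]=+7.420 → step 2: x=0.008, v=0.383, θ=0.048, ω=-0.282
apply F[2]=+3.754 → step 3: x=0.017, v=0.463, θ=0.042, ω=-0.358
apply F[3]=+1.544 → step 4: x=0.026, v=0.492, θ=0.034, ω=-0.381
apply F[4]=+0.234 → step 5: x=0.036, v=0.491, θ=0.027, ω=-0.375
apply F[5]=-0.525 → step 6: x=0.046, v=0.475, θ=0.019, ω=-0.352
apply F[6]=-0.947 → step 7: x=0.055, v=0.449, θ=0.013, ω=-0.321
apply F[7]=-1.165 → step 8: x=0.064, v=0.420, θ=0.007, ω=-0.288
apply F[8]=-1.261 → step 9: x=0.072, v=0.390, θ=0.001, ω=-0.254
apply F[9]=-1.286 → step 10: x=0.079, v=0.360, θ=-0.004, ω=-0.222
apply F[10]=-1.270 → step 11: x=0.086, v=0.331, θ=-0.008, ω=-0.192
apply F[11]=-1.232 → step 12: x=0.092, v=0.304, θ=-0.011, ω=-0.165
apply F[12]=-1.182 → step 13: x=0.098, v=0.278, θ=-0.014, ω=-0.141
apply F[13]=-1.128 → step 14: x=0.104, v=0.255, θ=-0.017, ω=-0.119
apply F[14]=-1.072 → step 15: x=0.108, v=0.233, θ=-0.019, ω=-0.099
apply F[15]=-1.017 → step 16: x=0.113, v=0.213, θ=-0.021, ω=-0.082
apply F[16]=-0.965 → step 17: x=0.117, v=0.195, θ=-0.022, ω=-0.067
apply F[17]=-0.916 → step 18: x=0.121, v=0.177, θ=-0.024, ω=-0.053
apply F[18]=-0.869 → step 19: x=0.124, v=0.162, θ=-0.025, ω=-0.041
apply F[19]=-0.825 → step 20: x=0.127, v=0.147, θ=-0.025, ω=-0.031
apply F[20]=-0.783 → step 21: x=0.130, v=0.134, θ=-0.026, ω=-0.022
apply F[21]=-0.745 → step 22: x=0.132, v=0.121, θ=-0.026, ω=-0.014
apply F[22]=-0.710 → step 23: x=0.135, v=0.110, θ=-0.026, ω=-0.007
apply F[23]=-0.675 → step 24: x=0.137, v=0.099, θ=-0.026, ω=-0.001
apply F[24]=-0.644 → step 25: x=0.139, v=0.089, θ=-0.026, ω=0.004
apply F[25]=-0.614 → step 26: x=0.140, v=0.079, θ=-0.026, ω=0.009
apply F[26]=-0.587 → step 27: x=0.142, v=0.071, θ=-0.026, ω=0.013
apply F[27]=-0.560 → step 28: x=0.143, v=0.063, θ=-0.026, ω=0.016
apply F[28]=-0.535 → step 29: x=0.144, v=0.055, θ=-0.025, ω=0.019
apply F[29]=-0.512 → step 30: x=0.145, v=0.048, θ=-0.025, ω=0.021
Max |angle| over trajectory = 0.052 rad = 3.0°.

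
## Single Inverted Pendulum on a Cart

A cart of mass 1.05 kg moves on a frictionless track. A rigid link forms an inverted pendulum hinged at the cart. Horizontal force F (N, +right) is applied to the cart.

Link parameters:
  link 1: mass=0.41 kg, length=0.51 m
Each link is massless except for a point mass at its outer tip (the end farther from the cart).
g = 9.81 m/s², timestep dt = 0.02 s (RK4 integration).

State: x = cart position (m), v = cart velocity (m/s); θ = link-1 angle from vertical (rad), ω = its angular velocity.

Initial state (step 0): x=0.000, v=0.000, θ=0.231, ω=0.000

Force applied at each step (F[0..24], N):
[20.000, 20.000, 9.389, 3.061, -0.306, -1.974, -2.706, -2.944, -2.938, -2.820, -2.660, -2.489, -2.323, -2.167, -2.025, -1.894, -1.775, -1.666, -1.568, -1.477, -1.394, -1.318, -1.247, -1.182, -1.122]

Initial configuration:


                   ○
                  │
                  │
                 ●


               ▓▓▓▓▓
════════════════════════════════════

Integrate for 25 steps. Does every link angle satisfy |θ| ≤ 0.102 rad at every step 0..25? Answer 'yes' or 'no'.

apply F[0]=+20.000 → step 1: x=0.004, v=0.357, θ=0.225, ω=-0.594
apply F[1]=+20.000 → step 2: x=0.014, v=0.716, θ=0.207, ω=-1.199
apply F[2]=+9.389 → step 3: x=0.030, v=0.879, θ=0.181, ω=-1.439
apply F[3]=+3.061 → step 4: x=0.048, v=0.926, θ=0.152, ω=-1.465
apply F[4]=-0.306 → step 5: x=0.067, v=0.911, θ=0.123, ω=-1.383
apply F[5]=-1.974 → step 6: x=0.084, v=0.866, θ=0.097, ω=-1.253
apply F[6]=-2.706 → step 7: x=0.101, v=0.809, θ=0.073, ω=-1.109
apply F[7]=-2.944 → step 8: x=0.117, v=0.748, θ=0.053, ω=-0.966
apply F[8]=-2.938 → step 9: x=0.131, v=0.689, θ=0.035, ω=-0.834
apply F[9]=-2.820 → step 10: x=0.144, v=0.633, θ=0.019, ω=-0.714
apply F[10]=-2.660 → step 11: x=0.156, v=0.582, θ=0.006, ω=-0.608
apply F[11]=-2.489 → step 12: x=0.168, v=0.534, θ=-0.005, ω=-0.515
apply F[12]=-2.323 → step 13: x=0.178, v=0.491, θ=-0.015, ω=-0.434
apply F[13]=-2.167 → step 14: x=0.187, v=0.451, θ=-0.023, ω=-0.363
apply F[14]=-2.025 → step 15: x=0.196, v=0.414, θ=-0.029, ω=-0.301
apply F[15]=-1.894 → step 16: x=0.204, v=0.381, θ=-0.035, ω=-0.248
apply F[16]=-1.775 → step 17: x=0.211, v=0.350, θ=-0.039, ω=-0.202
apply F[17]=-1.666 → step 18: x=0.218, v=0.321, θ=-0.043, ω=-0.161
apply F[18]=-1.568 → step 19: x=0.224, v=0.295, θ=-0.046, ω=-0.127
apply F[19]=-1.477 → step 20: x=0.230, v=0.270, θ=-0.048, ω=-0.097
apply F[20]=-1.394 → step 21: x=0.235, v=0.247, θ=-0.050, ω=-0.071
apply F[21]=-1.318 → step 22: x=0.240, v=0.226, θ=-0.051, ω=-0.049
apply F[22]=-1.247 → step 23: x=0.244, v=0.206, θ=-0.052, ω=-0.030
apply F[23]=-1.182 → step 24: x=0.248, v=0.188, θ=-0.052, ω=-0.013
apply F[24]=-1.122 → step 25: x=0.251, v=0.171, θ=-0.052, ω=0.001
Max |angle| over trajectory = 0.231 rad; bound = 0.102 → exceeded.

Answer: no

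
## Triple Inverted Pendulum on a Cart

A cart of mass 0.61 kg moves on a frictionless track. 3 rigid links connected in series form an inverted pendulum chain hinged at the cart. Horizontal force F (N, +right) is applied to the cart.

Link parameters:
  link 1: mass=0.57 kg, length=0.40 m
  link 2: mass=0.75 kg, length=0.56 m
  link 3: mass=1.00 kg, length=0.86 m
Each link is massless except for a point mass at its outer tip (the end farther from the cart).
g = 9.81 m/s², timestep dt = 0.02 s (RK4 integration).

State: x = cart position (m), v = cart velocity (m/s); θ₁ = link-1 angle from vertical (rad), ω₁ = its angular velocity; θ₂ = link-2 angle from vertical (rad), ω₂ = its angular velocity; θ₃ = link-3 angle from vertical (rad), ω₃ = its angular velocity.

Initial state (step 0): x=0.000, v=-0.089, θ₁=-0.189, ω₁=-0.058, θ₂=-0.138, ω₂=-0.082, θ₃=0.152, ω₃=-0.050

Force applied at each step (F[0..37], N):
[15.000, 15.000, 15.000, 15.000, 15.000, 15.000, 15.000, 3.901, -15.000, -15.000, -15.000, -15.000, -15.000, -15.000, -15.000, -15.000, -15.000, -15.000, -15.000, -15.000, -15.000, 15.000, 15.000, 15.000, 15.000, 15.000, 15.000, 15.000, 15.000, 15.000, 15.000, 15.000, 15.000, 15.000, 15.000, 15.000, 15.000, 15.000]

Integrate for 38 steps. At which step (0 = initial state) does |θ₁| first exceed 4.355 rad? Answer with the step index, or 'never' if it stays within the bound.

Answer: 23

Derivation:
apply F[0]=+15.000 → step 1: x=0.004, v=0.457, θ₁=-0.205, ω₁=-1.522, θ₂=-0.140, ω₂=-0.099, θ₃=0.152, ω₃=0.006
apply F[1]=+15.000 → step 2: x=0.018, v=0.975, θ₁=-0.249, ω₁=-2.912, θ₂=-0.142, ω₂=-0.102, θ₃=0.152, ω₃=0.030
apply F[2]=+15.000 → step 3: x=0.042, v=1.430, θ₁=-0.320, ω₁=-4.103, θ₂=-0.144, ω₂=-0.117, θ₃=0.152, ω₃=0.004
apply F[3]=+15.000 → step 4: x=0.075, v=1.795, θ₁=-0.411, ω₁=-4.982, θ₂=-0.147, ω₂=-0.207, θ₃=0.152, ω₃=-0.066
apply F[4]=+15.000 → step 5: x=0.113, v=2.072, θ₁=-0.517, ω₁=-5.546, θ₂=-0.153, ω₂=-0.411, θ₃=0.150, ω₃=-0.159
apply F[5]=+15.000 → step 6: x=0.157, v=2.283, θ₁=-0.632, ω₁=-5.879, θ₂=-0.164, ω₂=-0.727, θ₃=0.145, ω₃=-0.259
apply F[6]=+15.000 → step 7: x=0.204, v=2.448, θ₁=-0.751, ω₁=-6.067, θ₂=-0.183, ω₂=-1.131, θ₃=0.139, ω₃=-0.356
apply F[7]=+3.901 → step 8: x=0.253, v=2.398, θ₁=-0.873, ω₁=-6.092, θ₂=-0.208, ω₂=-1.361, θ₃=0.132, ω₃=-0.405
apply F[8]=-15.000 → step 9: x=0.297, v=2.036, θ₁=-0.994, ω₁=-6.080, θ₂=-0.233, ω₂=-1.178, θ₃=0.124, ω₃=-0.381
apply F[9]=-15.000 → step 10: x=0.334, v=1.674, θ₁=-1.117, ω₁=-6.186, θ₂=-0.255, ω₂=-0.989, θ₃=0.116, ω₃=-0.359
apply F[10]=-15.000 → step 11: x=0.364, v=1.300, θ₁=-1.243, ω₁=-6.388, θ₂=-0.273, ω₂=-0.809, θ₃=0.109, ω₃=-0.342
apply F[11]=-15.000 → step 12: x=0.386, v=0.906, θ₁=-1.373, ω₁=-6.682, θ₂=-0.287, ω₂=-0.652, θ₃=0.103, ω₃=-0.330
apply F[12]=-15.000 → step 13: x=0.400, v=0.483, θ₁=-1.510, ω₁=-7.075, θ₂=-0.299, ω₂=-0.535, θ₃=0.096, ω₃=-0.324
apply F[13]=-15.000 → step 14: x=0.405, v=0.021, θ₁=-1.657, ω₁=-7.590, θ₂=-0.309, ω₂=-0.482, θ₃=0.090, ω₃=-0.322
apply F[14]=-15.000 → step 15: x=0.401, v=-0.494, θ₁=-1.815, ω₁=-8.274, θ₂=-0.319, ω₂=-0.526, θ₃=0.083, ω₃=-0.324
apply F[15]=-15.000 → step 16: x=0.385, v=-1.086, θ₁=-1.989, ω₁=-9.214, θ₂=-0.331, ω₂=-0.727, θ₃=0.077, ω₃=-0.324
apply F[16]=-15.000 → step 17: x=0.357, v=-1.793, θ₁=-2.186, ω₁=-10.581, θ₂=-0.350, ω₂=-1.201, θ₃=0.070, ω₃=-0.315
apply F[17]=-15.000 → step 18: x=0.312, v=-2.689, θ₁=-2.418, ω₁=-12.747, θ₂=-0.383, ω₂=-2.217, θ₃=0.064, ω₃=-0.266
apply F[18]=-15.000 → step 19: x=0.247, v=-3.903, θ₁=-2.707, ω₁=-16.560, θ₂=-0.447, ω₂=-4.530, θ₃=0.061, ω₃=-0.066
apply F[19]=-15.000 → step 20: x=0.154, v=-5.232, θ₁=-3.099, ω₁=-22.797, θ₂=-0.586, ω₂=-10.216, θ₃=0.066, ω₃=0.789
apply F[20]=-15.000 → step 21: x=0.053, v=-4.590, θ₁=-3.582, ω₁=-24.063, θ₂=-0.865, ω₂=-16.945, θ₃=0.097, ω₃=2.191
apply F[21]=+15.000 → step 22: x=-0.021, v=-2.971, θ₁=-4.018, ω₁=-19.739, θ₂=-1.221, ω₂=-18.105, θ₃=0.136, ω₃=1.420
apply F[22]=+15.000 → step 23: x=-0.072, v=-2.255, θ₁=-4.381, ω₁=-16.775, θ₂=-1.584, ω₂=-18.249, θ₃=0.149, ω₃=-0.295
apply F[23]=+15.000 → step 24: x=-0.115, v=-2.156, θ₁=-4.690, ω₁=-14.009, θ₂=-1.952, ω₂=-18.523, θ₃=0.123, ω₃=-2.318
apply F[24]=+15.000 → step 25: x=-0.162, v=-2.610, θ₁=-4.934, ω₁=-10.075, θ₂=-2.324, ω₂=-18.643, θ₃=0.056, ω₃=-4.373
apply F[25]=+15.000 → step 26: x=-0.222, v=-3.394, θ₁=-5.080, ω₁=-4.295, θ₂=-2.692, ω₂=-18.012, θ₃=-0.050, ω₃=-6.027
apply F[26]=+15.000 → step 27: x=-0.296, v=-3.942, θ₁=-5.102, ω₁=1.944, θ₂=-3.040, ω₂=-16.797, θ₃=-0.180, ω₃=-6.937
apply F[27]=+15.000 → step 28: x=-0.376, v=-3.892, θ₁=-5.010, ω₁=7.096, θ₂=-3.367, ω₂=-16.071, θ₃=-0.323, ω₃=-7.272
apply F[28]=+15.000 → step 29: x=-0.447, v=-3.137, θ₁=-4.822, ω₁=11.793, θ₂=-3.691, ω₂=-16.553, θ₃=-0.469, ω₃=-7.282
apply F[29]=+15.000 → step 30: x=-0.492, v=-0.981, θ₁=-4.528, ω₁=17.968, θ₂=-4.039, ω₂=-18.389, θ₃=-0.611, ω₃=-6.751
apply F[30]=+15.000 → step 31: x=-0.466, v=4.019, θ₁=-4.098, ω₁=24.436, θ₂=-4.410, ω₂=-17.346, θ₃=-0.727, ω₃=-4.521
apply F[31]=+15.000 → step 32: x=-0.339, v=8.118, θ₁=-3.592, ω₁=25.803, θ₂=-4.681, ω₂=-9.166, θ₃=-0.792, ω₃=-2.220
apply F[32]=+15.000 → step 33: x=-0.158, v=9.553, θ₁=-3.057, ω₁=27.619, θ₂=-4.764, ω₂=1.105, θ₃=-0.829, ω₃=-1.771
apply F[33]=+15.000 → step 34: x=0.022, v=8.127, θ₁=-2.507, ω₁=26.706, θ₂=-4.640, ω₂=10.671, θ₃=-0.870, ω₃=-2.401
apply F[34]=+15.000 → step 35: x=0.163, v=6.033, θ₁=-2.005, ω₁=23.455, θ₂=-4.370, ω₂=15.645, θ₃=-0.921, ω₃=-2.513
apply F[35]=+15.000 → step 36: x=0.271, v=4.943, θ₁=-1.569, ω₁=20.083, θ₂=-4.032, ω₂=17.802, θ₃=-0.969, ω₃=-2.407
apply F[36]=+15.000 → step 37: x=0.367, v=4.786, θ₁=-1.206, ω₁=16.155, θ₂=-3.670, ω₂=18.161, θ₃=-1.022, ω₃=-2.967
apply F[37]=+15.000 → step 38: x=0.466, v=5.197, θ₁=-0.928, ω₁=11.509, θ₂=-3.312, ω₂=17.572, θ₃=-1.093, ω₃=-4.255
|θ₁| = 4.381 > 4.355 first at step 23.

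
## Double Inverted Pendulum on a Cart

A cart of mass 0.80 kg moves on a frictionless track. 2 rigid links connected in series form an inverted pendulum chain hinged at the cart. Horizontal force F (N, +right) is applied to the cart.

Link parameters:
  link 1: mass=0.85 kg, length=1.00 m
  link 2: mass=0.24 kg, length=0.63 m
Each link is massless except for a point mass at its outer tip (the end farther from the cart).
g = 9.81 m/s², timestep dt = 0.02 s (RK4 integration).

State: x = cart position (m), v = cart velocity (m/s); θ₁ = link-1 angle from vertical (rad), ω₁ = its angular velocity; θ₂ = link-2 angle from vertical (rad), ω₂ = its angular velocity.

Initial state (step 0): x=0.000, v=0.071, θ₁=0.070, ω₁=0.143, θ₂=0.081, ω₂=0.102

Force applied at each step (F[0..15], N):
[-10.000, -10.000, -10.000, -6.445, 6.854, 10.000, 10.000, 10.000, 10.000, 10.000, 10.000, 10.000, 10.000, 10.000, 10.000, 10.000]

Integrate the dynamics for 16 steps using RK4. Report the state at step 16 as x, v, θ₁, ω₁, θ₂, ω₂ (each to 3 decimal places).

apply F[0]=-10.000 → step 1: x=-0.001, v=-0.196, θ₁=0.076, ω₁=0.423, θ₂=0.083, ω₂=0.105
apply F[1]=-10.000 → step 2: x=-0.008, v=-0.465, θ₁=0.087, ω₁=0.706, θ₂=0.085, ω₂=0.107
apply F[2]=-10.000 → step 3: x=-0.020, v=-0.735, θ₁=0.104, ω₁=0.994, θ₂=0.087, ω₂=0.104
apply F[3]=-6.445 → step 4: x=-0.036, v=-0.919, θ₁=0.126, ω₁=1.201, θ₂=0.089, ω₂=0.096
apply F[4]=+6.854 → step 5: x=-0.053, v=-0.783, θ₁=0.149, ω₁=1.095, θ₂=0.091, ω₂=0.078
apply F[5]=+10.000 → step 6: x=-0.067, v=-0.577, θ₁=0.169, ω₁=0.927, θ₂=0.092, ω₂=0.050
apply F[6]=+10.000 → step 7: x=-0.077, v=-0.378, θ₁=0.186, ω₁=0.771, θ₂=0.093, ω₂=0.013
apply F[7]=+10.000 → step 8: x=-0.082, v=-0.186, θ₁=0.200, ω₁=0.626, θ₂=0.093, ω₂=-0.032
apply F[8]=+10.000 → step 9: x=-0.084, v=0.002, θ₁=0.211, ω₁=0.490, θ₂=0.092, ω₂=-0.083
apply F[9]=+10.000 → step 10: x=-0.082, v=0.186, θ₁=0.220, ω₁=0.360, θ₂=0.089, ω₂=-0.141
apply F[10]=+10.000 → step 11: x=-0.077, v=0.367, θ₁=0.226, ω₁=0.235, θ₂=0.086, ω₂=-0.203
apply F[11]=+10.000 → step 12: x=-0.067, v=0.547, θ₁=0.229, ω₁=0.113, θ₂=0.081, ω₂=-0.270
apply F[12]=+10.000 → step 13: x=-0.055, v=0.726, θ₁=0.230, ω₁=-0.006, θ₂=0.075, ω₂=-0.341
apply F[13]=+10.000 → step 14: x=-0.038, v=0.904, θ₁=0.229, ω₁=-0.126, θ₂=0.068, ω₂=-0.414
apply F[14]=+10.000 → step 15: x=-0.018, v=1.084, θ₁=0.225, ω₁=-0.247, θ₂=0.059, ω₂=-0.490
apply F[15]=+10.000 → step 16: x=0.005, v=1.266, θ₁=0.219, ω₁=-0.370, θ₂=0.048, ω₂=-0.568

Answer: x=0.005, v=1.266, θ₁=0.219, ω₁=-0.370, θ₂=0.048, ω₂=-0.568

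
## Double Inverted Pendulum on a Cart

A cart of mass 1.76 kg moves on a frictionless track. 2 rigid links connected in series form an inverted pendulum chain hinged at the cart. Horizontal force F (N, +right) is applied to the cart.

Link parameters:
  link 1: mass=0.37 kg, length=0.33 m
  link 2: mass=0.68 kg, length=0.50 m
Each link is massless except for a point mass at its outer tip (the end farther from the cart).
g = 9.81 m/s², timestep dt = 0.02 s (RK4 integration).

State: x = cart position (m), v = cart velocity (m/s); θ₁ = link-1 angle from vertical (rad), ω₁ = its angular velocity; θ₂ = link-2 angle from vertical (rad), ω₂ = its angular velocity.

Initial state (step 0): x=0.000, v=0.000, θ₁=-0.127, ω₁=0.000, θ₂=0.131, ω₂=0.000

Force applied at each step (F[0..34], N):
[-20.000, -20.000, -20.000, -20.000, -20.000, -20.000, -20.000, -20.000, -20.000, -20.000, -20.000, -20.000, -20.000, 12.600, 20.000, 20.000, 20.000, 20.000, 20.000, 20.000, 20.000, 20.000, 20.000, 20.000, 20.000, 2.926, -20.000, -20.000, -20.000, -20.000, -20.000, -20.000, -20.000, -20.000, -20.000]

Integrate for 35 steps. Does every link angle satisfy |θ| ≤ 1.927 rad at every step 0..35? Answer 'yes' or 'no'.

apply F[0]=-20.000 → step 1: x=-0.002, v=-0.212, θ₁=-0.124, ω₁=0.293, θ₂=0.134, ω₂=0.286
apply F[1]=-20.000 → step 2: x=-0.009, v=-0.426, θ₁=-0.115, ω₁=0.597, θ₂=0.142, ω₂=0.567
apply F[2]=-20.000 → step 3: x=-0.019, v=-0.641, θ₁=-0.100, ω₁=0.925, θ₂=0.156, ω₂=0.840
apply F[3]=-20.000 → step 4: x=-0.034, v=-0.859, θ₁=-0.078, ω₁=1.289, θ₂=0.176, ω₂=1.098
apply F[4]=-20.000 → step 5: x=-0.054, v=-1.080, θ₁=-0.048, ω₁=1.702, θ₂=0.200, ω₂=1.333
apply F[5]=-20.000 → step 6: x=-0.077, v=-1.304, θ₁=-0.009, ω₁=2.180, θ₂=0.229, ω₂=1.537
apply F[6]=-20.000 → step 7: x=-0.106, v=-1.532, θ₁=0.040, ω₁=2.738, θ₂=0.261, ω₂=1.699
apply F[7]=-20.000 → step 8: x=-0.139, v=-1.763, θ₁=0.101, ω₁=3.386, θ₂=0.297, ω₂=1.807
apply F[8]=-20.000 → step 9: x=-0.176, v=-1.994, θ₁=0.176, ω₁=4.126, θ₂=0.333, ω₂=1.854
apply F[9]=-20.000 → step 10: x=-0.218, v=-2.219, θ₁=0.266, ω₁=4.939, θ₂=0.370, ω₂=1.845
apply F[10]=-20.000 → step 11: x=-0.265, v=-2.429, θ₁=0.373, ω₁=5.766, θ₂=0.407, ω₂=1.812
apply F[11]=-20.000 → step 12: x=-0.315, v=-2.613, θ₁=0.496, ω₁=6.511, θ₂=0.443, ω₂=1.823
apply F[12]=-20.000 → step 13: x=-0.369, v=-2.764, θ₁=0.633, ω₁=7.072, θ₂=0.481, ω₂=1.963
apply F[13]=+12.600 → step 14: x=-0.423, v=-2.590, θ₁=0.773, ω₁=6.949, θ₂=0.521, ω₂=2.055
apply F[14]=+20.000 → step 15: x=-0.472, v=-2.351, θ₁=0.910, ω₁=6.843, θ₂=0.562, ω₂=2.099
apply F[15]=+20.000 → step 16: x=-0.517, v=-2.113, θ₁=1.047, ω₁=6.855, θ₂=0.605, ω₂=2.148
apply F[16]=+20.000 → step 17: x=-0.557, v=-1.871, θ₁=1.185, ω₁=6.960, θ₂=0.648, ω₂=2.221
apply F[17]=+20.000 → step 18: x=-0.592, v=-1.622, θ₁=1.326, ω₁=7.140, θ₂=0.694, ω₂=2.338
apply F[18]=+20.000 → step 19: x=-0.621, v=-1.365, θ₁=1.471, ω₁=7.378, θ₂=0.742, ω₂=2.524
apply F[19]=+20.000 → step 20: x=-0.646, v=-1.096, θ₁=1.621, ω₁=7.662, θ₂=0.796, ω₂=2.800
apply F[20]=+20.000 → step 21: x=-0.665, v=-0.816, θ₁=1.778, ω₁=7.979, θ₂=0.855, ω₂=3.192
apply F[21]=+20.000 → step 22: x=-0.679, v=-0.523, θ₁=1.941, ω₁=8.312, θ₂=0.924, ω₂=3.727
apply F[22]=+20.000 → step 23: x=-0.686, v=-0.220, θ₁=2.110, ω₁=8.630, θ₂=1.005, ω₂=4.429
apply F[23]=+20.000 → step 24: x=-0.687, v=0.090, θ₁=2.285, ω₁=8.879, θ₂=1.103, ω₂=5.317
apply F[24]=+20.000 → step 25: x=-0.683, v=0.401, θ₁=2.464, ω₁=8.971, θ₂=1.219, ω₂=6.396
apply F[25]=+2.926 → step 26: x=-0.673, v=0.519, θ₁=2.637, ω₁=8.241, θ₂=1.361, ω₂=7.791
apply F[26]=-20.000 → step 27: x=-0.664, v=0.361, θ₁=2.783, ω₁=6.239, θ₂=1.533, ω₂=9.287
apply F[27]=-20.000 → step 28: x=-0.659, v=0.177, θ₁=2.883, ω₁=3.619, θ₂=1.731, ω₂=10.587
apply F[28]=-20.000 → step 29: x=-0.657, v=-0.012, θ₁=2.924, ω₁=0.375, θ₂=1.956, ω₂=11.962
apply F[29]=-20.000 → step 30: x=-0.659, v=-0.171, θ₁=2.892, ω₁=-3.722, θ₂=2.214, ω₂=14.011
apply F[30]=-20.000 → step 31: x=-0.663, v=-0.144, θ₁=2.769, ω₁=-8.386, θ₂=2.526, ω₂=17.253
apply F[31]=-20.000 → step 32: x=-0.662, v=0.255, θ₁=2.604, ω₁=-6.741, θ₂=2.879, ω₂=17.060
apply F[32]=-20.000 → step 33: x=-0.655, v=0.409, θ₁=2.524, ω₁=-1.371, θ₂=3.190, ω₂=14.185
apply F[33]=-20.000 → step 34: x=-0.647, v=0.358, θ₁=2.539, ω₁=2.653, θ₂=3.452, ω₂=12.138
apply F[34]=-20.000 → step 35: x=-0.641, v=0.244, θ₁=2.623, ω₁=5.667, θ₂=3.678, ω₂=10.467
Max |angle| over trajectory = 3.678 rad; bound = 1.927 → exceeded.

Answer: no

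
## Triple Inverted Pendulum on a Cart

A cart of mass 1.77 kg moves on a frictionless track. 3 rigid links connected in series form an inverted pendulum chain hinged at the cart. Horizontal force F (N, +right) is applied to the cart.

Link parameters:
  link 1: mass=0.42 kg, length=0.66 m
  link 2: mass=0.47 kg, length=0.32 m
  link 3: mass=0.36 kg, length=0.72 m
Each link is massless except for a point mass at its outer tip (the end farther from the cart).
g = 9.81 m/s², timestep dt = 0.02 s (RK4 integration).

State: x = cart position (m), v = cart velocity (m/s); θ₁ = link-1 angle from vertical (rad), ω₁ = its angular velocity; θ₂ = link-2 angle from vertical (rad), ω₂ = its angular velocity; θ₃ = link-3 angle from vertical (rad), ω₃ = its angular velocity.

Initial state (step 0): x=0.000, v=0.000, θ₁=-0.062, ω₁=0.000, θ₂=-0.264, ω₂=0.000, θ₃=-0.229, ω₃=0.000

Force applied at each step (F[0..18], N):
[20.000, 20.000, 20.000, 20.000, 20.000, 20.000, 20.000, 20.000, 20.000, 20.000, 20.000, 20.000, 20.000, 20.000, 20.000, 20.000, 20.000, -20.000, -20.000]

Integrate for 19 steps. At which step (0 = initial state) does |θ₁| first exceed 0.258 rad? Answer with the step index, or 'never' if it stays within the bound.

apply F[0]=+20.000 → step 1: x=0.002, v=0.233, θ₁=-0.065, ω₁=-0.273, θ₂=-0.267, ω₂=-0.326, θ₃=-0.229, ω₃=0.015
apply F[1]=+20.000 → step 2: x=0.009, v=0.467, θ₁=-0.073, ω₁=-0.551, θ₂=-0.277, ω₂=-0.649, θ₃=-0.228, ω₃=0.031
apply F[2]=+20.000 → step 3: x=0.021, v=0.702, θ₁=-0.087, ω₁=-0.837, θ₂=-0.293, ω₂=-0.963, θ₃=-0.228, ω₃=0.052
apply F[3]=+20.000 → step 4: x=0.037, v=0.938, θ₁=-0.107, ω₁=-1.137, θ₂=-0.315, ω₂=-1.260, θ₃=-0.226, ω₃=0.078
apply F[4]=+20.000 → step 5: x=0.059, v=1.174, θ₁=-0.132, ω₁=-1.455, θ₂=-0.343, ω₂=-1.531, θ₃=-0.224, ω₃=0.107
apply F[5]=+20.000 → step 6: x=0.084, v=1.411, θ₁=-0.165, ω₁=-1.794, θ₂=-0.376, ω₂=-1.762, θ₃=-0.222, ω₃=0.139
apply F[6]=+20.000 → step 7: x=0.115, v=1.646, θ₁=-0.204, ω₁=-2.158, θ₂=-0.414, ω₂=-1.938, θ₃=-0.219, ω₃=0.167
apply F[7]=+20.000 → step 8: x=0.150, v=1.879, θ₁=-0.251, ω₁=-2.547, θ₂=-0.453, ω₂=-2.039, θ₃=-0.215, ω₃=0.184
apply F[8]=+20.000 → step 9: x=0.190, v=2.107, θ₁=-0.306, ω₁=-2.961, θ₂=-0.495, ω₂=-2.052, θ₃=-0.212, ω₃=0.183
apply F[9]=+20.000 → step 10: x=0.234, v=2.325, θ₁=-0.370, ω₁=-3.392, θ₂=-0.535, ω₂=-1.970, θ₃=-0.208, ω₃=0.153
apply F[10]=+20.000 → step 11: x=0.283, v=2.529, θ₁=-0.442, ω₁=-3.830, θ₂=-0.573, ω₂=-1.798, θ₃=-0.206, ω₃=0.083
apply F[11]=+20.000 → step 12: x=0.335, v=2.713, θ₁=-0.523, ω₁=-4.256, θ₂=-0.606, ω₂=-1.565, θ₃=-0.205, ω₃=-0.035
apply F[12]=+20.000 → step 13: x=0.391, v=2.872, θ₁=-0.612, ω₁=-4.646, θ₂=-0.635, ω₂=-1.326, θ₃=-0.208, ω₃=-0.206
apply F[13]=+20.000 → step 14: x=0.450, v=3.003, θ₁=-0.708, ω₁=-4.977, θ₂=-0.660, ω₂=-1.156, θ₃=-0.214, ω₃=-0.427
apply F[14]=+20.000 → step 15: x=0.511, v=3.106, θ₁=-0.811, ω₁=-5.231, θ₂=-0.682, ω₂=-1.133, θ₃=-0.225, ω₃=-0.687
apply F[15]=+20.000 → step 16: x=0.574, v=3.185, θ₁=-0.917, ω₁=-5.403, θ₂=-0.707, ω₂=-1.308, θ₃=-0.242, ω₃=-0.972
apply F[16]=+20.000 → step 17: x=0.639, v=3.246, θ₁=-1.026, ω₁=-5.501, θ₂=-0.736, ω₂=-1.695, θ₃=-0.264, ω₃=-1.269
apply F[17]=-20.000 → step 18: x=0.701, v=2.977, θ₁=-1.136, ω₁=-5.505, θ₂=-0.771, ω₂=-1.814, θ₃=-0.290, ω₃=-1.348
apply F[18]=-20.000 → step 19: x=0.758, v=2.706, θ₁=-1.247, ω₁=-5.545, θ₂=-0.809, ω₂=-1.979, θ₃=-0.318, ω₃=-1.430
|θ₁| = 0.306 > 0.258 first at step 9.

Answer: 9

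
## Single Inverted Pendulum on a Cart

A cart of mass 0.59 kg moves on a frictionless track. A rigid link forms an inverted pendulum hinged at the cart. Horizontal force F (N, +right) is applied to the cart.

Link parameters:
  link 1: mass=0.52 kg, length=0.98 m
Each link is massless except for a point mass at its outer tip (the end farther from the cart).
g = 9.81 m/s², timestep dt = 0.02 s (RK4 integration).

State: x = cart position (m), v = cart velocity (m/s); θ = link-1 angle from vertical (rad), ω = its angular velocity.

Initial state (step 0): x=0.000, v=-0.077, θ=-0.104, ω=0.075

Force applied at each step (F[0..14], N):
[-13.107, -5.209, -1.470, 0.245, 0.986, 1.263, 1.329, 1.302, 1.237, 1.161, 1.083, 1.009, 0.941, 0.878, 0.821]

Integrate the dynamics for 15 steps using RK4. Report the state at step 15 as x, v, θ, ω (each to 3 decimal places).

Answer: x=-0.140, v=-0.241, θ=0.012, ω=0.135

Derivation:
apply F[0]=-13.107 → step 1: x=-0.006, v=-0.500, θ=-0.098, ω=0.484
apply F[1]=-5.209 → step 2: x=-0.017, v=-0.660, θ=-0.087, ω=0.628
apply F[2]=-1.470 → step 3: x=-0.031, v=-0.696, θ=-0.075, ω=0.649
apply F[3]=+0.245 → step 4: x=-0.045, v=-0.677, θ=-0.062, ω=0.615
apply F[4]=+0.986 → step 5: x=-0.058, v=-0.634, θ=-0.050, ω=0.560
apply F[5]=+1.263 → step 6: x=-0.070, v=-0.584, θ=-0.040, ω=0.500
apply F[6]=+1.329 → step 7: x=-0.081, v=-0.533, θ=-0.030, ω=0.441
apply F[7]=+1.302 → step 8: x=-0.091, v=-0.484, θ=-0.022, ω=0.387
apply F[8]=+1.237 → step 9: x=-0.101, v=-0.439, θ=-0.015, ω=0.337
apply F[9]=+1.161 → step 10: x=-0.109, v=-0.398, θ=-0.008, ω=0.293
apply F[10]=+1.083 → step 11: x=-0.116, v=-0.360, θ=-0.003, ω=0.253
apply F[11]=+1.009 → step 12: x=-0.123, v=-0.326, θ=0.002, ω=0.218
apply F[12]=+0.941 → step 13: x=-0.130, v=-0.295, θ=0.006, ω=0.187
apply F[13]=+0.878 → step 14: x=-0.135, v=-0.267, θ=0.009, ω=0.160
apply F[14]=+0.821 → step 15: x=-0.140, v=-0.241, θ=0.012, ω=0.135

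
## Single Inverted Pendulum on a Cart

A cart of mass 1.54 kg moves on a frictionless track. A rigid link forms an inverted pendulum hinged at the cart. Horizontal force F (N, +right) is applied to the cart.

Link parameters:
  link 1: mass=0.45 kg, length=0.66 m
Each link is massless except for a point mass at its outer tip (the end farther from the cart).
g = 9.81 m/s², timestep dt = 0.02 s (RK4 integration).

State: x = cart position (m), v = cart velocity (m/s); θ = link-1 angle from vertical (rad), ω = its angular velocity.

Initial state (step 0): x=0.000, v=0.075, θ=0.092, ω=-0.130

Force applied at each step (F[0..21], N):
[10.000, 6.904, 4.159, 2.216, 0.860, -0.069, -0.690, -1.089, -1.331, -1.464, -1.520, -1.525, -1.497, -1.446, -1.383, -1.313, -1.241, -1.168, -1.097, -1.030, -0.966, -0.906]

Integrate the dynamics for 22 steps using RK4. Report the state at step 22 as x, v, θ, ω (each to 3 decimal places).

apply F[0]=+10.000 → step 1: x=0.003, v=0.199, θ=0.088, ω=-0.291
apply F[1]=+6.904 → step 2: x=0.008, v=0.284, θ=0.081, ω=-0.394
apply F[2]=+4.159 → step 3: x=0.014, v=0.334, θ=0.073, ω=-0.446
apply F[3]=+2.216 → step 4: x=0.021, v=0.359, θ=0.063, ω=-0.463
apply F[4]=+0.860 → step 5: x=0.028, v=0.366, θ=0.054, ω=-0.458
apply F[5]=-0.069 → step 6: x=0.035, v=0.363, θ=0.045, ω=-0.437
apply F[6]=-0.690 → step 7: x=0.042, v=0.352, θ=0.037, ω=-0.408
apply F[7]=-1.089 → step 8: x=0.049, v=0.336, θ=0.029, ω=-0.374
apply F[8]=-1.331 → step 9: x=0.056, v=0.317, θ=0.022, ω=-0.338
apply F[9]=-1.464 → step 10: x=0.062, v=0.297, θ=0.016, ω=-0.302
apply F[10]=-1.520 → step 11: x=0.068, v=0.276, θ=0.010, ω=-0.267
apply F[11]=-1.525 → step 12: x=0.073, v=0.256, θ=0.005, ω=-0.235
apply F[12]=-1.497 → step 13: x=0.078, v=0.236, θ=0.000, ω=-0.204
apply F[13]=-1.446 → step 14: x=0.082, v=0.218, θ=-0.003, ω=-0.176
apply F[14]=-1.383 → step 15: x=0.087, v=0.200, θ=-0.007, ω=-0.151
apply F[15]=-1.313 → step 16: x=0.090, v=0.183, θ=-0.009, ω=-0.128
apply F[16]=-1.241 → step 17: x=0.094, v=0.168, θ=-0.012, ω=-0.108
apply F[17]=-1.168 → step 18: x=0.097, v=0.154, θ=-0.014, ω=-0.090
apply F[18]=-1.097 → step 19: x=0.100, v=0.140, θ=-0.015, ω=-0.074
apply F[19]=-1.030 → step 20: x=0.103, v=0.128, θ=-0.017, ω=-0.060
apply F[20]=-0.966 → step 21: x=0.105, v=0.116, θ=-0.018, ω=-0.047
apply F[21]=-0.906 → step 22: x=0.107, v=0.105, θ=-0.019, ω=-0.037

Answer: x=0.107, v=0.105, θ=-0.019, ω=-0.037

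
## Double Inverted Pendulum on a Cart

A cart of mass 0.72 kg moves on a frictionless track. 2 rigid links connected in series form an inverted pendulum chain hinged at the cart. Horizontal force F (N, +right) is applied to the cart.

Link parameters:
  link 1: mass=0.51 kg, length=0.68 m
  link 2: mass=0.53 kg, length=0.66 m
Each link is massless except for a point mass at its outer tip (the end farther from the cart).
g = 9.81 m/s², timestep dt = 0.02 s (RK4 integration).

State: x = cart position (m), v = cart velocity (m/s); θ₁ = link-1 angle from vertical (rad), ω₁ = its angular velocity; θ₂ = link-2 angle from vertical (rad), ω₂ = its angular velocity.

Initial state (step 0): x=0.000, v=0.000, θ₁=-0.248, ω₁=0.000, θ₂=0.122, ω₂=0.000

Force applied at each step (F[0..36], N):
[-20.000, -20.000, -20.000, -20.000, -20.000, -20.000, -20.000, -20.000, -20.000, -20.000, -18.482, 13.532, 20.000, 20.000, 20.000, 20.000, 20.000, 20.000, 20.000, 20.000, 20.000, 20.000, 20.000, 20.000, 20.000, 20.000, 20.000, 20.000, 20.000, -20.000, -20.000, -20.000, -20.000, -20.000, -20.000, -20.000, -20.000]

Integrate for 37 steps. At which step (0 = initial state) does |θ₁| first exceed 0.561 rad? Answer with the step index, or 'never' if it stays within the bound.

Answer: 12

Derivation:
apply F[0]=-20.000 → step 1: x=-0.005, v=-0.462, θ₁=-0.243, ω₁=0.452, θ₂=0.125, ω₂=0.297
apply F[1]=-20.000 → step 2: x=-0.019, v=-0.930, θ₁=-0.230, ω₁=0.921, θ₂=0.134, ω₂=0.583
apply F[2]=-20.000 → step 3: x=-0.042, v=-1.409, θ₁=-0.206, ω₁=1.426, θ₂=0.148, ω₂=0.846
apply F[3]=-20.000 → step 4: x=-0.075, v=-1.906, θ₁=-0.172, ω₁=1.987, θ₂=0.167, ω₂=1.072
apply F[4]=-20.000 → step 5: x=-0.118, v=-2.424, θ₁=-0.126, ω₁=2.621, θ₂=0.191, ω₂=1.245
apply F[5]=-20.000 → step 6: x=-0.172, v=-2.964, θ₁=-0.067, ω₁=3.341, θ₂=0.217, ω₂=1.343
apply F[6]=-20.000 → step 7: x=-0.237, v=-3.518, θ₁=0.008, ω₁=4.147, θ₂=0.244, ω₂=1.352
apply F[7]=-20.000 → step 8: x=-0.313, v=-4.062, θ₁=0.099, ω₁=5.001, θ₂=0.270, ω₂=1.276
apply F[8]=-20.000 → step 9: x=-0.399, v=-4.554, θ₁=0.208, ω₁=5.815, θ₂=0.295, ω₂=1.165
apply F[9]=-20.000 → step 10: x=-0.494, v=-4.941, θ₁=0.331, ω₁=6.465, θ₂=0.317, ω₂=1.118
apply F[10]=-18.482 → step 11: x=-0.595, v=-5.166, θ₁=0.464, ω₁=6.827, θ₂=0.340, ω₂=1.227
apply F[11]=+13.532 → step 12: x=-0.694, v=-4.668, θ₁=0.595, ω₁=6.295, θ₂=0.366, ω₂=1.316
apply F[12]=+20.000 → step 13: x=-0.781, v=-4.106, θ₁=0.716, ω₁=5.808, θ₂=0.392, ω₂=1.322
apply F[13]=+20.000 → step 14: x=-0.858, v=-3.597, θ₁=0.828, ω₁=5.491, θ₂=0.418, ω₂=1.271
apply F[14]=+20.000 → step 15: x=-0.925, v=-3.122, θ₁=0.936, ω₁=5.308, θ₂=0.443, ω₂=1.173
apply F[15]=+20.000 → step 16: x=-0.983, v=-2.666, θ₁=1.041, ω₁=5.229, θ₂=0.465, ω₂=1.043
apply F[16]=+20.000 → step 17: x=-1.032, v=-2.217, θ₁=1.146, ω₁=5.237, θ₂=0.484, ω₂=0.894
apply F[17]=+20.000 → step 18: x=-1.072, v=-1.765, θ₁=1.251, ω₁=5.318, θ₂=0.501, ω₂=0.739
apply F[18]=+20.000 → step 19: x=-1.103, v=-1.302, θ₁=1.359, ω₁=5.465, θ₂=0.514, ω₂=0.593
apply F[19]=+20.000 → step 20: x=-1.124, v=-0.820, θ₁=1.470, ω₁=5.676, θ₂=0.525, ω₂=0.469
apply F[20]=+20.000 → step 21: x=-1.135, v=-0.311, θ₁=1.587, ω₁=5.954, θ₂=0.533, ω₂=0.385
apply F[21]=+20.000 → step 22: x=-1.136, v=0.232, θ₁=1.709, ω₁=6.307, θ₂=0.540, ω₂=0.361
apply F[22]=+20.000 → step 23: x=-1.126, v=0.819, θ₁=1.840, ω₁=6.752, θ₂=0.548, ω₂=0.427
apply F[23]=+20.000 → step 24: x=-1.103, v=1.463, θ₁=1.980, ω₁=7.317, θ₂=0.558, ω₂=0.624
apply F[24]=+20.000 → step 25: x=-1.067, v=2.180, θ₁=2.133, ω₁=8.043, θ₂=0.574, ω₂=1.014
apply F[25]=+20.000 → step 26: x=-1.015, v=2.991, θ₁=2.303, ω₁=8.997, θ₂=0.601, ω₂=1.702
apply F[26]=+20.000 → step 27: x=-0.946, v=3.919, θ₁=2.495, ω₁=10.267, θ₂=0.646, ω₂=2.863
apply F[27]=+20.000 → step 28: x=-0.858, v=4.958, θ₁=2.717, ω₁=11.926, θ₂=0.720, ω₂=4.787
apply F[28]=+20.000 → step 29: x=-0.748, v=5.974, θ₁=2.974, ω₁=13.810, θ₂=0.845, ω₂=7.821
apply F[29]=-20.000 → step 30: x=-0.633, v=5.487, θ₁=3.248, ω₁=13.338, θ₂=1.038, ω₂=11.382
apply F[30]=-20.000 → step 31: x=-0.531, v=4.653, θ₁=3.498, ω₁=11.472, θ₂=1.290, ω₂=13.573
apply F[31]=-20.000 → step 32: x=-0.446, v=3.908, θ₁=3.703, ω₁=8.976, θ₂=1.571, ω₂=14.358
apply F[32]=-20.000 → step 33: x=-0.373, v=3.365, θ₁=3.856, ω₁=6.360, θ₂=1.859, ω₂=14.323
apply F[33]=-20.000 → step 34: x=-0.310, v=2.939, θ₁=3.958, ω₁=3.783, θ₂=2.142, ω₂=13.949
apply F[34]=-20.000 → step 35: x=-0.256, v=2.523, θ₁=4.008, ω₁=1.287, θ₂=2.417, ω₂=13.555
apply F[35]=-20.000 → step 36: x=-0.210, v=2.029, θ₁=4.009, ω₁=-1.167, θ₂=2.686, ω₂=13.384
apply F[36]=-20.000 → step 37: x=-0.176, v=1.360, θ₁=3.961, ω₁=-3.746, θ₂=2.955, ω₂=13.676
|θ₁| = 0.595 > 0.561 first at step 12.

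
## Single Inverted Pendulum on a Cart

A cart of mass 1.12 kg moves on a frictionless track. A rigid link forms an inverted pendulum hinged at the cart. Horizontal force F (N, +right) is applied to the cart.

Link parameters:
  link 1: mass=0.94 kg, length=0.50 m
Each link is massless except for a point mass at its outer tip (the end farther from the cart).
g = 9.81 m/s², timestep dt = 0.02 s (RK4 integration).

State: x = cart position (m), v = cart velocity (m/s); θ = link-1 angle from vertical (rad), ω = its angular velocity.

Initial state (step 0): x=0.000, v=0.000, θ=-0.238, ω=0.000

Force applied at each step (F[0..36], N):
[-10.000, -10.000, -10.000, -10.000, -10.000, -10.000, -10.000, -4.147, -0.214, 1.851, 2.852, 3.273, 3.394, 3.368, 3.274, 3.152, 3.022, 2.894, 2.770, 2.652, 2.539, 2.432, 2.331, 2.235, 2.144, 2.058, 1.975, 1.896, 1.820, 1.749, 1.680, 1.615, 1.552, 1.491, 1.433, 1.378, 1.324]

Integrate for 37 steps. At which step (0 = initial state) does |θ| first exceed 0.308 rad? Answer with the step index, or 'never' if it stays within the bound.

apply F[0]=-10.000 → step 1: x=-0.001, v=-0.135, θ=-0.236, ω=0.170
apply F[1]=-10.000 → step 2: x=-0.005, v=-0.270, θ=-0.231, ω=0.342
apply F[2]=-10.000 → step 3: x=-0.012, v=-0.407, θ=-0.223, ω=0.521
apply F[3]=-10.000 → step 4: x=-0.022, v=-0.546, θ=-0.210, ω=0.708
apply F[4]=-10.000 → step 5: x=-0.034, v=-0.689, θ=-0.194, ω=0.908
apply F[5]=-10.000 → step 6: x=-0.049, v=-0.835, θ=-0.174, ω=1.124
apply F[6]=-10.000 → step 7: x=-0.067, v=-0.986, θ=-0.149, ω=1.359
apply F[7]=-4.147 → step 8: x=-0.088, v=-1.040, θ=-0.121, ω=1.412
apply F[8]=-0.214 → step 9: x=-0.108, v=-1.028, θ=-0.094, ω=1.346
apply F[9]=+1.851 → step 10: x=-0.128, v=-0.983, θ=-0.068, ω=1.225
apply F[10]=+2.852 → step 11: x=-0.148, v=-0.923, θ=-0.045, ω=1.084
apply F[11]=+3.273 → step 12: x=-0.165, v=-0.860, θ=-0.025, ω=0.943
apply F[12]=+3.394 → step 13: x=-0.182, v=-0.796, θ=-0.007, ω=0.811
apply F[13]=+3.368 → step 14: x=-0.197, v=-0.736, θ=0.008, ω=0.690
apply F[14]=+3.274 → step 15: x=-0.211, v=-0.680, θ=0.020, ω=0.584
apply F[15]=+3.152 → step 16: x=-0.224, v=-0.628, θ=0.031, ω=0.490
apply F[16]=+3.022 → step 17: x=-0.237, v=-0.580, θ=0.040, ω=0.408
apply F[17]=+2.894 → step 18: x=-0.248, v=-0.536, θ=0.047, ω=0.336
apply F[18]=+2.770 → step 19: x=-0.258, v=-0.495, θ=0.054, ω=0.274
apply F[19]=+2.652 → step 20: x=-0.268, v=-0.456, θ=0.058, ω=0.220
apply F[20]=+2.539 → step 21: x=-0.276, v=-0.421, θ=0.062, ω=0.173
apply F[21]=+2.432 → step 22: x=-0.284, v=-0.388, θ=0.065, ω=0.133
apply F[22]=+2.331 → step 23: x=-0.292, v=-0.358, θ=0.068, ω=0.098
apply F[23]=+2.235 → step 24: x=-0.299, v=-0.329, θ=0.069, ω=0.068
apply F[24]=+2.144 → step 25: x=-0.305, v=-0.303, θ=0.071, ω=0.042
apply F[25]=+2.058 → step 26: x=-0.311, v=-0.278, θ=0.071, ω=0.020
apply F[26]=+1.975 → step 27: x=-0.316, v=-0.254, θ=0.071, ω=0.001
apply F[27]=+1.896 → step 28: x=-0.321, v=-0.232, θ=0.071, ω=-0.015
apply F[28]=+1.820 → step 29: x=-0.325, v=-0.211, θ=0.071, ω=-0.029
apply F[29]=+1.749 → step 30: x=-0.329, v=-0.192, θ=0.070, ω=-0.040
apply F[30]=+1.680 → step 31: x=-0.333, v=-0.173, θ=0.069, ω=-0.050
apply F[31]=+1.615 → step 32: x=-0.336, v=-0.156, θ=0.068, ω=-0.058
apply F[32]=+1.552 → step 33: x=-0.339, v=-0.139, θ=0.067, ω=-0.064
apply F[33]=+1.491 → step 34: x=-0.342, v=-0.123, θ=0.066, ω=-0.070
apply F[34]=+1.433 → step 35: x=-0.344, v=-0.108, θ=0.064, ω=-0.074
apply F[35]=+1.378 → step 36: x=-0.346, v=-0.094, θ=0.063, ω=-0.077
apply F[36]=+1.324 → step 37: x=-0.348, v=-0.081, θ=0.061, ω=-0.080
max |θ| = 0.238 ≤ 0.308 over all 38 states.

Answer: never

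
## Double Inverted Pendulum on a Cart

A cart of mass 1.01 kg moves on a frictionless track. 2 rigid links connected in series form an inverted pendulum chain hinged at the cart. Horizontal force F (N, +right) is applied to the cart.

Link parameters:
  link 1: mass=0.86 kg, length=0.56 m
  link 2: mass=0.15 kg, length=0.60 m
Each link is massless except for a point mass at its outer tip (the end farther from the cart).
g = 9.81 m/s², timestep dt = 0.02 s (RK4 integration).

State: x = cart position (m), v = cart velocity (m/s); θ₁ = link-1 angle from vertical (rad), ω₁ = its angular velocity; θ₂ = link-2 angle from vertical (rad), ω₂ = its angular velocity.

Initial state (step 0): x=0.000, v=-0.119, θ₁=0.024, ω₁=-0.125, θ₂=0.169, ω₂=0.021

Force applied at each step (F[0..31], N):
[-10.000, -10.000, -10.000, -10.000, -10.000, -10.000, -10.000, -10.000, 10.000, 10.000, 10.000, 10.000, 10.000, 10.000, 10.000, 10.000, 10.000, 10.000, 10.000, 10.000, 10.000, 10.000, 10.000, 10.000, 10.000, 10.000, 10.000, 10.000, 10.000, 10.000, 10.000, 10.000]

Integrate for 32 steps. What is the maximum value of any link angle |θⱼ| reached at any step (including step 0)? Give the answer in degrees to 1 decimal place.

Answer: 116.0°

Derivation:
apply F[0]=-10.000 → step 1: x=-0.004, v=-0.322, θ₁=0.025, ω₁=0.237, θ₂=0.170, ω₂=0.075
apply F[1]=-10.000 → step 2: x=-0.013, v=-0.525, θ₁=0.033, ω₁=0.601, θ₂=0.172, ω₂=0.127
apply F[2]=-10.000 → step 3: x=-0.025, v=-0.730, θ₁=0.049, ω₁=0.975, θ₂=0.175, ω₂=0.174
apply F[3]=-10.000 → step 4: x=-0.042, v=-0.938, θ₁=0.073, ω₁=1.361, θ₂=0.179, ω₂=0.212
apply F[4]=-10.000 → step 5: x=-0.063, v=-1.149, θ₁=0.104, ω₁=1.762, θ₂=0.183, ω₂=0.239
apply F[5]=-10.000 → step 6: x=-0.088, v=-1.363, θ₁=0.143, ω₁=2.181, θ₂=0.188, ω₂=0.255
apply F[6]=-10.000 → step 7: x=-0.117, v=-1.576, θ₁=0.191, ω₁=2.614, θ₂=0.194, ω₂=0.260
apply F[7]=-10.000 → step 8: x=-0.151, v=-1.786, θ₁=0.248, ω₁=3.056, θ₂=0.199, ω₂=0.257
apply F[8]=+10.000 → step 9: x=-0.185, v=-1.625, θ₁=0.307, ω₁=2.878, θ₂=0.204, ω₂=0.237
apply F[9]=+10.000 → step 10: x=-0.216, v=-1.475, θ₁=0.363, ω₁=2.746, θ₂=0.208, ω₂=0.200
apply F[10]=+10.000 → step 11: x=-0.244, v=-1.335, θ₁=0.417, ω₁=2.657, θ₂=0.212, ω₂=0.147
apply F[11]=+10.000 → step 12: x=-0.270, v=-1.203, θ₁=0.470, ω₁=2.605, θ₂=0.214, ω₂=0.078
apply F[12]=+10.000 → step 13: x=-0.292, v=-1.078, θ₁=0.522, ω₁=2.589, θ₂=0.215, ω₂=-0.006
apply F[13]=+10.000 → step 14: x=-0.313, v=-0.959, θ₁=0.573, ω₁=2.604, θ₂=0.214, ω₂=-0.103
apply F[14]=+10.000 → step 15: x=-0.331, v=-0.844, θ₁=0.626, ω₁=2.648, θ₂=0.210, ω₂=-0.211
apply F[15]=+10.000 → step 16: x=-0.347, v=-0.730, θ₁=0.680, ω₁=2.716, θ₂=0.205, ω₂=-0.329
apply F[16]=+10.000 → step 17: x=-0.360, v=-0.618, θ₁=0.735, ω₁=2.808, θ₂=0.197, ω₂=-0.453
apply F[17]=+10.000 → step 18: x=-0.371, v=-0.504, θ₁=0.792, ω₁=2.920, θ₂=0.187, ω₂=-0.582
apply F[18]=+10.000 → step 19: x=-0.380, v=-0.387, θ₁=0.852, ω₁=3.051, θ₂=0.174, ω₂=-0.713
apply F[19]=+10.000 → step 20: x=-0.387, v=-0.267, θ₁=0.914, ω₁=3.199, θ₂=0.158, ω₂=-0.841
apply F[20]=+10.000 → step 21: x=-0.391, v=-0.140, θ₁=0.980, ω₁=3.363, θ₂=0.140, ω₂=-0.964
apply F[21]=+10.000 → step 22: x=-0.392, v=-0.006, θ₁=1.049, ω₁=3.543, θ₂=0.120, ω₂=-1.078
apply F[22]=+10.000 → step 23: x=-0.391, v=0.138, θ₁=1.122, ω₁=3.738, θ₂=0.097, ω₂=-1.178
apply F[23]=+10.000 → step 24: x=-0.387, v=0.292, θ₁=1.198, ω₁=3.951, θ₂=0.073, ω₂=-1.259
apply F[24]=+10.000 → step 25: x=-0.379, v=0.461, θ₁=1.280, ω₁=4.183, θ₂=0.047, ω₂=-1.316
apply F[25]=+10.000 → step 26: x=-0.368, v=0.644, θ₁=1.366, ω₁=4.438, θ₂=0.020, ω₂=-1.344
apply F[26]=+10.000 → step 27: x=-0.353, v=0.846, θ₁=1.457, ω₁=4.721, θ₂=-0.006, ω₂=-1.336
apply F[27]=+10.000 → step 28: x=-0.334, v=1.070, θ₁=1.555, ω₁=5.039, θ₂=-0.033, ω₂=-1.285
apply F[28]=+10.000 → step 29: x=-0.310, v=1.320, θ₁=1.659, ω₁=5.402, θ₂=-0.058, ω₂=-1.183
apply F[29]=+10.000 → step 30: x=-0.281, v=1.603, θ₁=1.772, ω₁=5.824, θ₂=-0.080, ω₂=-1.019
apply F[30]=+10.000 → step 31: x=-0.246, v=1.927, θ₁=1.893, ω₁=6.322, θ₂=-0.098, ω₂=-0.780
apply F[31]=+10.000 → step 32: x=-0.204, v=2.302, θ₁=2.025, ω₁=6.924, θ₂=-0.110, ω₂=-0.451
Max |angle| over trajectory = 2.025 rad = 116.0°.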